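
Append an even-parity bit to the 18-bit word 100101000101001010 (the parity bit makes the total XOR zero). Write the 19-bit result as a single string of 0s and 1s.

1001010001010010101

XOR of the 18 data bits: 1⊕0⊕0⊕1⊕0⊕1⊕0⊕0⊕0⊕1⊕0⊕1⊕0⊕0⊕1⊕0⊕1⊕0 = 1
Parity bit = 1 (so all 19 bits XOR to 0).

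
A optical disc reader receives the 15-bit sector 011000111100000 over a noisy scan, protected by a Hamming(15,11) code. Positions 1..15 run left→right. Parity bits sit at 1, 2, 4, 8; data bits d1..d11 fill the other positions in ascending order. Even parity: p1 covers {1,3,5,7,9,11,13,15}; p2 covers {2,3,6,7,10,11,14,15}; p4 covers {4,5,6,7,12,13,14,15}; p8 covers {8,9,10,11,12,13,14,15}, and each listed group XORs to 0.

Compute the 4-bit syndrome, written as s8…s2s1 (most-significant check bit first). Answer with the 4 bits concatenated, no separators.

1101

s1 (pos 1,3,5,7,9,11,13,15): 0⊕1⊕0⊕1⊕1⊕0⊕0⊕0 = 1
s2 (pos 2,3,6,7,10,11,14,15): 1⊕1⊕0⊕1⊕1⊕0⊕0⊕0 = 0
s4 (pos 4,5,6,7,12,13,14,15): 0⊕0⊕0⊕1⊕0⊕0⊕0⊕0 = 1
s8 (pos 8,9,10,11,12,13,14,15): 1⊕1⊕1⊕0⊕0⊕0⊕0⊕0 = 1
Syndrome s8…s1 = 1101 → error at position 13.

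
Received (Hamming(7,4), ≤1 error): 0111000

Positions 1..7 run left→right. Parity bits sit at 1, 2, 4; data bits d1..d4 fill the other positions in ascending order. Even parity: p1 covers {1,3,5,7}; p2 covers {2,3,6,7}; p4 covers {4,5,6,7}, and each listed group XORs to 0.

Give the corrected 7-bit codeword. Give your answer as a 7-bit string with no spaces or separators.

0111100

s1 (pos 1,3,5,7): 0⊕1⊕0⊕0 = 1
s2 (pos 2,3,6,7): 1⊕1⊕0⊕0 = 0
s4 (pos 4,5,6,7): 1⊕0⊕0⊕0 = 1
Syndrome s4…s1 = 101 → error at position 5.
Flip position 5: 0111000 → 0111100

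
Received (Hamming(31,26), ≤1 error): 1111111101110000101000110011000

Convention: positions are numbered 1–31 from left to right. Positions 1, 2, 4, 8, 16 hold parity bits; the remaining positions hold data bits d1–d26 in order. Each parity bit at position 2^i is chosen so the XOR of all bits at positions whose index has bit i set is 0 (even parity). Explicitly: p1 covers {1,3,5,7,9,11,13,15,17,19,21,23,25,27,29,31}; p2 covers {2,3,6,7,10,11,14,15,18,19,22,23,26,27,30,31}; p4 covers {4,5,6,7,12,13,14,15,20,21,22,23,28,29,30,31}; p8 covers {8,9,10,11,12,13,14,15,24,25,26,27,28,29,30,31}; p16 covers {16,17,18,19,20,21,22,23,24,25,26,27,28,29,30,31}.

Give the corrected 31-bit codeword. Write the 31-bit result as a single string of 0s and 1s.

1111111101110010101000110011000

s1 (pos 1,3,5,7,9,11,13,15,17,19,21,23,25,27,29,31): 1⊕1⊕1⊕1⊕0⊕1⊕0⊕0⊕1⊕1⊕0⊕1⊕0⊕1⊕0⊕0 = 1
s2 (pos 2,3,6,7,10,11,14,15,18,19,22,23,26,27,30,31): 1⊕1⊕1⊕1⊕1⊕1⊕0⊕0⊕0⊕1⊕0⊕1⊕0⊕1⊕0⊕0 = 1
s4 (pos 4,5,6,7,12,13,14,15,20,21,22,23,28,29,30,31): 1⊕1⊕1⊕1⊕1⊕0⊕0⊕0⊕0⊕0⊕0⊕1⊕1⊕0⊕0⊕0 = 1
s8 (pos 8,9,10,11,12,13,14,15,24,25,26,27,28,29,30,31): 1⊕0⊕1⊕1⊕1⊕0⊕0⊕0⊕1⊕0⊕0⊕1⊕1⊕0⊕0⊕0 = 1
s16 (pos 16,17,18,19,20,21,22,23,24,25,26,27,28,29,30,31): 0⊕1⊕0⊕1⊕0⊕0⊕0⊕1⊕1⊕0⊕0⊕1⊕1⊕0⊕0⊕0 = 0
Syndrome s16…s1 = 01111 → error at position 15.
Flip position 15: 1111111101110000101000110011000 → 1111111101110010101000110011000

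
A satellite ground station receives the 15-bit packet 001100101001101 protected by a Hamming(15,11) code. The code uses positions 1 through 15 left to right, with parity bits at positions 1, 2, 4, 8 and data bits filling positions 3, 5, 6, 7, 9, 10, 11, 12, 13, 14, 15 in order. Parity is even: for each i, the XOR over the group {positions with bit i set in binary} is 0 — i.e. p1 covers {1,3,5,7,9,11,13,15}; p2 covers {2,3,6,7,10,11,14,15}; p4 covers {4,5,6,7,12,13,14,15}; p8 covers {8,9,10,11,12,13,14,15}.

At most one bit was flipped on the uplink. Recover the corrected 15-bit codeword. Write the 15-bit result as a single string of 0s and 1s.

001100001001101

s1 (pos 1,3,5,7,9,11,13,15): 0⊕1⊕0⊕1⊕1⊕0⊕1⊕1 = 1
s2 (pos 2,3,6,7,10,11,14,15): 0⊕1⊕0⊕1⊕0⊕0⊕0⊕1 = 1
s4 (pos 4,5,6,7,12,13,14,15): 1⊕0⊕0⊕1⊕1⊕1⊕0⊕1 = 1
s8 (pos 8,9,10,11,12,13,14,15): 0⊕1⊕0⊕0⊕1⊕1⊕0⊕1 = 0
Syndrome s8…s1 = 0111 → error at position 7.
Flip position 7: 001100101001101 → 001100001001101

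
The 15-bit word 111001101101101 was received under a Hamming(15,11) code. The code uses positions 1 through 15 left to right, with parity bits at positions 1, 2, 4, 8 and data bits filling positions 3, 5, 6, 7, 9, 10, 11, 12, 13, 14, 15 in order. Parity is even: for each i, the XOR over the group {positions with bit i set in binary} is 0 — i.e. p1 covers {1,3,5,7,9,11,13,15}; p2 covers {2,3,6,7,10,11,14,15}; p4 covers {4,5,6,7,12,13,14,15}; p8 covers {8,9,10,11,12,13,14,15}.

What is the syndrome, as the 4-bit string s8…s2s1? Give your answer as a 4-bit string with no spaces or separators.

1100

s1 (pos 1,3,5,7,9,11,13,15): 1⊕1⊕0⊕1⊕1⊕0⊕1⊕1 = 0
s2 (pos 2,3,6,7,10,11,14,15): 1⊕1⊕1⊕1⊕1⊕0⊕0⊕1 = 0
s4 (pos 4,5,6,7,12,13,14,15): 0⊕0⊕1⊕1⊕1⊕1⊕0⊕1 = 1
s8 (pos 8,9,10,11,12,13,14,15): 0⊕1⊕1⊕0⊕1⊕1⊕0⊕1 = 1
Syndrome s8…s1 = 1100 → error at position 12.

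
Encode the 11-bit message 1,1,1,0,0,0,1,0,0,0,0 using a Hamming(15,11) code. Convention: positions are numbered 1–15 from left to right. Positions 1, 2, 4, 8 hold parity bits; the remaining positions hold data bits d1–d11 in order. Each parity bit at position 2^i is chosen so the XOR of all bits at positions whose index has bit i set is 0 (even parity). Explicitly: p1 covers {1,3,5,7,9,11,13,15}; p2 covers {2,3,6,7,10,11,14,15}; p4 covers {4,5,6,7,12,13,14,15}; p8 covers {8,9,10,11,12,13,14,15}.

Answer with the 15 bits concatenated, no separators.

Place data at non-parity positions: p1 p2 1 p4 1 1 0 p8 0 0 1 0 0 0 0
p1 (pos 1,3,5,7,9,11,13,15): XOR of data positions = 1⊕1⊕0⊕0⊕1⊕0⊕0 = 1
p2 (pos 2,3,6,7,10,11,14,15): XOR of data positions = 1⊕1⊕0⊕0⊕1⊕0⊕0 = 1
p4 (pos 4,5,6,7,12,13,14,15): XOR of data positions = 1⊕1⊕0⊕0⊕0⊕0⊕0 = 0
p8 (pos 8,9,10,11,12,13,14,15): XOR of data positions = 0⊕0⊕1⊕0⊕0⊕0⊕0 = 1
Codeword: 111011010010000

111011010010000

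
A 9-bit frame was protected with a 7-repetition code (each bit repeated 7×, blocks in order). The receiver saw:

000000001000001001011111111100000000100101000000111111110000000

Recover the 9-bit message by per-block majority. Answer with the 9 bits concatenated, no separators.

Block 1 (0000000): 0 ones → 0
Block 2 (0100000): 1 one → 0
Block 3 (1001011): 4 ones → 1
Block 4 (1111111): 7 ones → 1
Block 5 (0000000): 0 ones → 0
Block 6 (0100101): 3 ones → 0
Block 7 (0000001): 1 one → 0
Block 8 (1111111): 7 ones → 1
Block 9 (0000000): 0 ones → 0

001100010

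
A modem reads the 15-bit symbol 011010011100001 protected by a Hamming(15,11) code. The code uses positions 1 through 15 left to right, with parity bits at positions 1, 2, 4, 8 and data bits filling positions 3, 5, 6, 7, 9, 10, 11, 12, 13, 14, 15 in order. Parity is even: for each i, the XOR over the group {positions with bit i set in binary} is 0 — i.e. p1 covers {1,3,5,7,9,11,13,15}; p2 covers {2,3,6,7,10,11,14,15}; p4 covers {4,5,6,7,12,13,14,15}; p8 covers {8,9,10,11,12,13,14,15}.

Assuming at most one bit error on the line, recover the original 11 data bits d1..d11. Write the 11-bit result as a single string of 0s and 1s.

11001100001

s1 (pos 1,3,5,7,9,11,13,15): 0⊕1⊕1⊕0⊕1⊕0⊕0⊕1 = 0
s2 (pos 2,3,6,7,10,11,14,15): 1⊕1⊕0⊕0⊕1⊕0⊕0⊕1 = 0
s4 (pos 4,5,6,7,12,13,14,15): 0⊕1⊕0⊕0⊕0⊕0⊕0⊕1 = 0
s8 (pos 8,9,10,11,12,13,14,15): 1⊕1⊕1⊕0⊕0⊕0⊕0⊕1 = 0
Syndrome s8…s1 = 0000 → no error.
Read data bits from positions 3,5,6,7,9,10,11,12,13,14,15: 11001100001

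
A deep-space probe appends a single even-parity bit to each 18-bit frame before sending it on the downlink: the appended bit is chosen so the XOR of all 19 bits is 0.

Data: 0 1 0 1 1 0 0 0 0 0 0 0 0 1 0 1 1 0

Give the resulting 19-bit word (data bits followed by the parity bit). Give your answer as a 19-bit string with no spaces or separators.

0101100000000101100

XOR of the 18 data bits: 0⊕1⊕0⊕1⊕1⊕0⊕0⊕0⊕0⊕0⊕0⊕0⊕0⊕1⊕0⊕1⊕1⊕0 = 0
Parity bit = 0 (so all 19 bits XOR to 0).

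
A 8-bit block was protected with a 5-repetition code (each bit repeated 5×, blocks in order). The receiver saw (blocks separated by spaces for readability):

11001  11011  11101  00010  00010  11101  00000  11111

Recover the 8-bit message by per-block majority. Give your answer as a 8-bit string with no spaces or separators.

11100101

Block 1 (11001): 3 ones → 1
Block 2 (11011): 4 ones → 1
Block 3 (11101): 4 ones → 1
Block 4 (00010): 1 one → 0
Block 5 (00010): 1 one → 0
Block 6 (11101): 4 ones → 1
Block 7 (00000): 0 ones → 0
Block 8 (11111): 5 ones → 1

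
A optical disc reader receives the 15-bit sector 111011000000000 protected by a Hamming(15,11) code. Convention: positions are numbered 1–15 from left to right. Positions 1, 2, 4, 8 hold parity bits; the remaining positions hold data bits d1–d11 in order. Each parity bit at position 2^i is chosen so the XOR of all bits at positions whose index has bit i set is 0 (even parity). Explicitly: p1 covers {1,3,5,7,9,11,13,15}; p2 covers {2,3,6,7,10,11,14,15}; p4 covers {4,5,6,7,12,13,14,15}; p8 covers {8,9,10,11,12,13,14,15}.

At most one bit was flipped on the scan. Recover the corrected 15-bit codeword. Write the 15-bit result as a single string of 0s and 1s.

s1 (pos 1,3,5,7,9,11,13,15): 1⊕1⊕1⊕0⊕0⊕0⊕0⊕0 = 1
s2 (pos 2,3,6,7,10,11,14,15): 1⊕1⊕1⊕0⊕0⊕0⊕0⊕0 = 1
s4 (pos 4,5,6,7,12,13,14,15): 0⊕1⊕1⊕0⊕0⊕0⊕0⊕0 = 0
s8 (pos 8,9,10,11,12,13,14,15): 0⊕0⊕0⊕0⊕0⊕0⊕0⊕0 = 0
Syndrome s8…s1 = 0011 → error at position 3.
Flip position 3: 111011000000000 → 110011000000000

110011000000000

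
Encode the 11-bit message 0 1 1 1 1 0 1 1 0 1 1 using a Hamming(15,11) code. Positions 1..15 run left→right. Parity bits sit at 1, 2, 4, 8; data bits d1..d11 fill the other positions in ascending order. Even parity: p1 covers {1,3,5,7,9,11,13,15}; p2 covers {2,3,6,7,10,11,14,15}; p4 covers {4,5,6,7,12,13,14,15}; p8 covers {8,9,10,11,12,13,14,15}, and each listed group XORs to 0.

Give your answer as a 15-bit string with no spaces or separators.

110011111011011

Place data at non-parity positions: p1 p2 0 p4 1 1 1 p8 1 0 1 1 0 1 1
p1 (pos 1,3,5,7,9,11,13,15): XOR of data positions = 0⊕1⊕1⊕1⊕1⊕0⊕1 = 1
p2 (pos 2,3,6,7,10,11,14,15): XOR of data positions = 0⊕1⊕1⊕0⊕1⊕1⊕1 = 1
p4 (pos 4,5,6,7,12,13,14,15): XOR of data positions = 1⊕1⊕1⊕1⊕0⊕1⊕1 = 0
p8 (pos 8,9,10,11,12,13,14,15): XOR of data positions = 1⊕0⊕1⊕1⊕0⊕1⊕1 = 1
Codeword: 110011111011011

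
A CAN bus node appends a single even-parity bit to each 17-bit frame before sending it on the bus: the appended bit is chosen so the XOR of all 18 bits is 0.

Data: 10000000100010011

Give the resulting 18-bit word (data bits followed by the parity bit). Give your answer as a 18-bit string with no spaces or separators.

XOR of the 17 data bits: 1⊕0⊕0⊕0⊕0⊕0⊕0⊕0⊕1⊕0⊕0⊕0⊕1⊕0⊕0⊕1⊕1 = 1
Parity bit = 1 (so all 18 bits XOR to 0).

100000001000100111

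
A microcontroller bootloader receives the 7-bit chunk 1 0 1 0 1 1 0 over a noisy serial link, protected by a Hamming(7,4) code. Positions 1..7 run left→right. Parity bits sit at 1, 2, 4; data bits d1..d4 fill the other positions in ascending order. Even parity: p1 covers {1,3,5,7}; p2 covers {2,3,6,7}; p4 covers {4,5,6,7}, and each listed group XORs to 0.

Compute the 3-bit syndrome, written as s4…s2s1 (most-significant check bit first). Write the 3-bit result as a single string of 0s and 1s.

001

s1 (pos 1,3,5,7): 1⊕1⊕1⊕0 = 1
s2 (pos 2,3,6,7): 0⊕1⊕1⊕0 = 0
s4 (pos 4,5,6,7): 0⊕1⊕1⊕0 = 0
Syndrome s4…s1 = 001 → error at position 1.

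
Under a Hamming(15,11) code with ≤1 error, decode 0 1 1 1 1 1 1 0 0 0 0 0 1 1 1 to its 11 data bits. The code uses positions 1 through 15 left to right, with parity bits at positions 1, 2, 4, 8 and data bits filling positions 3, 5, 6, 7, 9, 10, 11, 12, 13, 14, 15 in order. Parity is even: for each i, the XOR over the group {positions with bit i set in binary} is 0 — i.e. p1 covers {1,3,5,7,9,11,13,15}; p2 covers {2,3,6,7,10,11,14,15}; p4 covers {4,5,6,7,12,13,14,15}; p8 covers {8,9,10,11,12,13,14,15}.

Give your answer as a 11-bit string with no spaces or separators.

11110000011

s1 (pos 1,3,5,7,9,11,13,15): 0⊕1⊕1⊕1⊕0⊕0⊕1⊕1 = 1
s2 (pos 2,3,6,7,10,11,14,15): 1⊕1⊕1⊕1⊕0⊕0⊕1⊕1 = 0
s4 (pos 4,5,6,7,12,13,14,15): 1⊕1⊕1⊕1⊕0⊕1⊕1⊕1 = 1
s8 (pos 8,9,10,11,12,13,14,15): 0⊕0⊕0⊕0⊕0⊕1⊕1⊕1 = 1
Syndrome s8…s1 = 1101 → error at position 13.
Flip position 13: 011111100000111 → 011111100000011
Read data bits from positions 3,5,6,7,9,10,11,12,13,14,15: 11110000011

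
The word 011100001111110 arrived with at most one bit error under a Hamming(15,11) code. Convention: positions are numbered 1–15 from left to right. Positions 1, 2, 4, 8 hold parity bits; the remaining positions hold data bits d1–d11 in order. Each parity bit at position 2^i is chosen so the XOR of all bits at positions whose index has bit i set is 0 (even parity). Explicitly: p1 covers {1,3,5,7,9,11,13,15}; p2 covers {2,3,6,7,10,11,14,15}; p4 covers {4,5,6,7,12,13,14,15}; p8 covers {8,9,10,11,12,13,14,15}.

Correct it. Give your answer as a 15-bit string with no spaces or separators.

001100001111110

s1 (pos 1,3,5,7,9,11,13,15): 0⊕1⊕0⊕0⊕1⊕1⊕1⊕0 = 0
s2 (pos 2,3,6,7,10,11,14,15): 1⊕1⊕0⊕0⊕1⊕1⊕1⊕0 = 1
s4 (pos 4,5,6,7,12,13,14,15): 1⊕0⊕0⊕0⊕1⊕1⊕1⊕0 = 0
s8 (pos 8,9,10,11,12,13,14,15): 0⊕1⊕1⊕1⊕1⊕1⊕1⊕0 = 0
Syndrome s8…s1 = 0010 → error at position 2.
Flip position 2: 011100001111110 → 001100001111110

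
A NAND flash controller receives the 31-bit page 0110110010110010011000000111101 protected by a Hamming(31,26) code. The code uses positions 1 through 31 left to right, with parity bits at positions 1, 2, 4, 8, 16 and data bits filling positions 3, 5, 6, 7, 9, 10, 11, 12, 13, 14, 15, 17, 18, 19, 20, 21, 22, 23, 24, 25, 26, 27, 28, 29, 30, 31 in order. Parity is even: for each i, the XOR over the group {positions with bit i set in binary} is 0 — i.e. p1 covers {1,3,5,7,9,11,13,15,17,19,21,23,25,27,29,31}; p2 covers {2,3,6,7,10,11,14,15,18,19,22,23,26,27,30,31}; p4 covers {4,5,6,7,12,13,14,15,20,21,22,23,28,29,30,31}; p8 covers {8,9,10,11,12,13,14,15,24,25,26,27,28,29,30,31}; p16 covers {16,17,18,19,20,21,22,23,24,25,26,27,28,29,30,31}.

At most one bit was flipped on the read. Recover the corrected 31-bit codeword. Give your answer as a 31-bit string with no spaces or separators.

s1 (pos 1,3,5,7,9,11,13,15,17,19,21,23,25,27,29,31): 0⊕1⊕1⊕0⊕1⊕1⊕0⊕1⊕0⊕1⊕0⊕0⊕0⊕1⊕1⊕1 = 1
s2 (pos 2,3,6,7,10,11,14,15,18,19,22,23,26,27,30,31): 1⊕1⊕1⊕0⊕0⊕1⊕0⊕1⊕1⊕1⊕0⊕0⊕1⊕1⊕0⊕1 = 0
s4 (pos 4,5,6,7,12,13,14,15,20,21,22,23,28,29,30,31): 0⊕1⊕1⊕0⊕1⊕0⊕0⊕1⊕0⊕0⊕0⊕0⊕1⊕1⊕0⊕1 = 1
s8 (pos 8,9,10,11,12,13,14,15,24,25,26,27,28,29,30,31): 0⊕1⊕0⊕1⊕1⊕0⊕0⊕1⊕0⊕0⊕1⊕1⊕1⊕1⊕0⊕1 = 1
s16 (pos 16,17,18,19,20,21,22,23,24,25,26,27,28,29,30,31): 0⊕0⊕1⊕1⊕0⊕0⊕0⊕0⊕0⊕0⊕1⊕1⊕1⊕1⊕0⊕1 = 1
Syndrome s16…s1 = 11101 → error at position 29.
Flip position 29: 0110110010110010011000000111101 → 0110110010110010011000000111001

0110110010110010011000000111001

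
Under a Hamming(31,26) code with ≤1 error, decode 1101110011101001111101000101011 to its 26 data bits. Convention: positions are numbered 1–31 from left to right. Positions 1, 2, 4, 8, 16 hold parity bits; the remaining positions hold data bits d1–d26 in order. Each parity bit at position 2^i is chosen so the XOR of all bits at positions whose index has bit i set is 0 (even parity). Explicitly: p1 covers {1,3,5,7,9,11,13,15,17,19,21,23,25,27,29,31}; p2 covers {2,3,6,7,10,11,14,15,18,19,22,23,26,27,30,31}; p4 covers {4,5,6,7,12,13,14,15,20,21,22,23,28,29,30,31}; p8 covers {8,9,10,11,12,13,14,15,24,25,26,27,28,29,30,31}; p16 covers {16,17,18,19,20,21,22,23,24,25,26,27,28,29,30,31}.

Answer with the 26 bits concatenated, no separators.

01101110100111101000101011

s1 (pos 1,3,5,7,9,11,13,15,17,19,21,23,25,27,29,31): 1⊕0⊕1⊕0⊕1⊕1⊕1⊕0⊕1⊕1⊕0⊕0⊕0⊕0⊕0⊕1 = 0
s2 (pos 2,3,6,7,10,11,14,15,18,19,22,23,26,27,30,31): 1⊕0⊕1⊕0⊕1⊕1⊕0⊕0⊕1⊕1⊕1⊕0⊕1⊕0⊕1⊕1 = 0
s4 (pos 4,5,6,7,12,13,14,15,20,21,22,23,28,29,30,31): 1⊕1⊕1⊕0⊕0⊕1⊕0⊕0⊕1⊕0⊕1⊕0⊕1⊕0⊕1⊕1 = 1
s8 (pos 8,9,10,11,12,13,14,15,24,25,26,27,28,29,30,31): 0⊕1⊕1⊕1⊕0⊕1⊕0⊕0⊕0⊕0⊕1⊕0⊕1⊕0⊕1⊕1 = 0
s16 (pos 16,17,18,19,20,21,22,23,24,25,26,27,28,29,30,31): 1⊕1⊕1⊕1⊕1⊕0⊕1⊕0⊕0⊕0⊕1⊕0⊕1⊕0⊕1⊕1 = 0
Syndrome s16…s1 = 00100 → error at position 4.
Flip position 4: 1101110011101001111101000101011 → 1100110011101001111101000101011
Read data bits from positions 3,5,6,7,9,10,11,12,13,14,15,17,18,19,20,21,22,23,24,25,26,27,28,29,30,31: 01101110100111101000101011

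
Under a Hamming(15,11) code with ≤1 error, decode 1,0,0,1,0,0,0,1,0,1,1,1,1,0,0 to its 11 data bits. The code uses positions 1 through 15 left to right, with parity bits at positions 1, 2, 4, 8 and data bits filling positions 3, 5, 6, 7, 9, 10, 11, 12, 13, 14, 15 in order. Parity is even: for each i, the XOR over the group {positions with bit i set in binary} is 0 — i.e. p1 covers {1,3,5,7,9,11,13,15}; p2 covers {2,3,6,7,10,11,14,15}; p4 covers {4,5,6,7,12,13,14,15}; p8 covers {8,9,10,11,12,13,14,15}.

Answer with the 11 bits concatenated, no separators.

s1 (pos 1,3,5,7,9,11,13,15): 1⊕0⊕0⊕0⊕0⊕1⊕1⊕0 = 1
s2 (pos 2,3,6,7,10,11,14,15): 0⊕0⊕0⊕0⊕1⊕1⊕0⊕0 = 0
s4 (pos 4,5,6,7,12,13,14,15): 1⊕0⊕0⊕0⊕1⊕1⊕0⊕0 = 1
s8 (pos 8,9,10,11,12,13,14,15): 1⊕0⊕1⊕1⊕1⊕1⊕0⊕0 = 1
Syndrome s8…s1 = 1101 → error at position 13.
Flip position 13: 100100010111100 → 100100010111000
Read data bits from positions 3,5,6,7,9,10,11,12,13,14,15: 00000111000

00000111000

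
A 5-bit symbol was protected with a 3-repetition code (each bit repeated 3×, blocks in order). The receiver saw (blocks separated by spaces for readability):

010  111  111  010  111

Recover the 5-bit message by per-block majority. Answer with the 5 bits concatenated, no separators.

Block 1 (010): 1 one → 0
Block 2 (111): 3 ones → 1
Block 3 (111): 3 ones → 1
Block 4 (010): 1 one → 0
Block 5 (111): 3 ones → 1

01101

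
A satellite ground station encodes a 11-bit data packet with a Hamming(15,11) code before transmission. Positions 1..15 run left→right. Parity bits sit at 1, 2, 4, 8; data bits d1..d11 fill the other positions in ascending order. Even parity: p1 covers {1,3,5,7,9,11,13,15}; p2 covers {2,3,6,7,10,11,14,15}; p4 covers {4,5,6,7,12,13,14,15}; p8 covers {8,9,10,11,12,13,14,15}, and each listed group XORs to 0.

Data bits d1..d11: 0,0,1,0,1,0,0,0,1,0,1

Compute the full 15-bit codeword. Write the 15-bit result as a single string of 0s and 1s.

100101011000101

Place data at non-parity positions: p1 p2 0 p4 0 1 0 p8 1 0 0 0 1 0 1
p1 (pos 1,3,5,7,9,11,13,15): XOR of data positions = 0⊕0⊕0⊕1⊕0⊕1⊕1 = 1
p2 (pos 2,3,6,7,10,11,14,15): XOR of data positions = 0⊕1⊕0⊕0⊕0⊕0⊕1 = 0
p4 (pos 4,5,6,7,12,13,14,15): XOR of data positions = 0⊕1⊕0⊕0⊕1⊕0⊕1 = 1
p8 (pos 8,9,10,11,12,13,14,15): XOR of data positions = 1⊕0⊕0⊕0⊕1⊕0⊕1 = 1
Codeword: 100101011000101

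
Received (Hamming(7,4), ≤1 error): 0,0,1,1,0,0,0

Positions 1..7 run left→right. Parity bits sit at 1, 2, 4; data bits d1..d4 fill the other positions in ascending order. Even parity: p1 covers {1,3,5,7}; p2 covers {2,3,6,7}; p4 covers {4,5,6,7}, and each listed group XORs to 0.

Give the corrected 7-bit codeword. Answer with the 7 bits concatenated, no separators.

0011001

s1 (pos 1,3,5,7): 0⊕1⊕0⊕0 = 1
s2 (pos 2,3,6,7): 0⊕1⊕0⊕0 = 1
s4 (pos 4,5,6,7): 1⊕0⊕0⊕0 = 1
Syndrome s4…s1 = 111 → error at position 7.
Flip position 7: 0011000 → 0011001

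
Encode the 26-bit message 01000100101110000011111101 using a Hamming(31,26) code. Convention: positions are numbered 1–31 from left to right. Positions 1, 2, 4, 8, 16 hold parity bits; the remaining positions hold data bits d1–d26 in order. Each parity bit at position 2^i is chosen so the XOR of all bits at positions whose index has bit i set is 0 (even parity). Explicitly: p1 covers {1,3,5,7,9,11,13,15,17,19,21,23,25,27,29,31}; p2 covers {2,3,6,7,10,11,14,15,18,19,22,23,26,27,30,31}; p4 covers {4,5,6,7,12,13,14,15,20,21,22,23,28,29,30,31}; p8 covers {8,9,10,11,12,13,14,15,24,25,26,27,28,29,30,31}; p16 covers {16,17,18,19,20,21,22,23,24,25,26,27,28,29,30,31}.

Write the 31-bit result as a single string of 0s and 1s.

Place data at non-parity positions: p1 p2 0 p4 1 0 0 p8 0 1 0 0 1 0 1 p16 1 1 0 0 0 0 0 1 1 1 1 1 1 0 1
p1 (pos 1,3,5,7,9,11,13,15,17,19,21,23,25,27,29,31): XOR of data positions = 0⊕1⊕0⊕0⊕0⊕1⊕1⊕1⊕0⊕0⊕0⊕1⊕1⊕1⊕1 = 0
p2 (pos 2,3,6,7,10,11,14,15,18,19,22,23,26,27,30,31): XOR of data positions = 0⊕0⊕0⊕1⊕0⊕0⊕1⊕1⊕0⊕0⊕0⊕1⊕1⊕0⊕1 = 0
p4 (pos 4,5,6,7,12,13,14,15,20,21,22,23,28,29,30,31): XOR of data positions = 1⊕0⊕0⊕0⊕1⊕0⊕1⊕0⊕0⊕0⊕0⊕1⊕1⊕0⊕1 = 0
p8 (pos 8,9,10,11,12,13,14,15,24,25,26,27,28,29,30,31): XOR of data positions = 0⊕1⊕0⊕0⊕1⊕0⊕1⊕1⊕1⊕1⊕1⊕1⊕1⊕0⊕1 = 0
p16 (pos 16,17,18,19,20,21,22,23,24,25,26,27,28,29,30,31): XOR of data positions = 1⊕1⊕0⊕0⊕0⊕0⊕0⊕1⊕1⊕1⊕1⊕1⊕1⊕0⊕1 = 1
Codeword: 0000100001001011110000011111101

0000100001001011110000011111101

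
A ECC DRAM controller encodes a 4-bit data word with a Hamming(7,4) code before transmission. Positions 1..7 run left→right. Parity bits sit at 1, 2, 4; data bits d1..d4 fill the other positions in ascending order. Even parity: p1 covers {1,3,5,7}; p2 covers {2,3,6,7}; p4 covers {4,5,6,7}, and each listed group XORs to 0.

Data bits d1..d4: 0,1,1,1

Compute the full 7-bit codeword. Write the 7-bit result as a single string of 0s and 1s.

Place data at non-parity positions: p1 p2 0 p4 1 1 1
p1 (pos 1,3,5,7): XOR of data positions = 0⊕1⊕1 = 0
p2 (pos 2,3,6,7): XOR of data positions = 0⊕1⊕1 = 0
p4 (pos 4,5,6,7): XOR of data positions = 1⊕1⊕1 = 1
Codeword: 0001111

0001111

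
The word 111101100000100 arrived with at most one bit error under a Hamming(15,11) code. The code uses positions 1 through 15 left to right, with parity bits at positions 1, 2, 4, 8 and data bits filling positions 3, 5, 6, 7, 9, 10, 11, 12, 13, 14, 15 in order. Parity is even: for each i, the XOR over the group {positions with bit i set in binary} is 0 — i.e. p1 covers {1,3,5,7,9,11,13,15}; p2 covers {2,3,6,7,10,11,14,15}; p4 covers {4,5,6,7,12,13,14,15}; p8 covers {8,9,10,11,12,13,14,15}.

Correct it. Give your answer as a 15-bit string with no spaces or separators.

111101110000100

s1 (pos 1,3,5,7,9,11,13,15): 1⊕1⊕0⊕1⊕0⊕0⊕1⊕0 = 0
s2 (pos 2,3,6,7,10,11,14,15): 1⊕1⊕1⊕1⊕0⊕0⊕0⊕0 = 0
s4 (pos 4,5,6,7,12,13,14,15): 1⊕0⊕1⊕1⊕0⊕1⊕0⊕0 = 0
s8 (pos 8,9,10,11,12,13,14,15): 0⊕0⊕0⊕0⊕0⊕1⊕0⊕0 = 1
Syndrome s8…s1 = 1000 → error at position 8.
Flip position 8: 111101100000100 → 111101110000100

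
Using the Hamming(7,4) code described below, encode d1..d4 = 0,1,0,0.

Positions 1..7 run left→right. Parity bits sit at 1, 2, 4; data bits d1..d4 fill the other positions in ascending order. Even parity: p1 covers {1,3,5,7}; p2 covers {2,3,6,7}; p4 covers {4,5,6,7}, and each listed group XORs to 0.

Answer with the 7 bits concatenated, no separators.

Place data at non-parity positions: p1 p2 0 p4 1 0 0
p1 (pos 1,3,5,7): XOR of data positions = 0⊕1⊕0 = 1
p2 (pos 2,3,6,7): XOR of data positions = 0⊕0⊕0 = 0
p4 (pos 4,5,6,7): XOR of data positions = 1⊕0⊕0 = 1
Codeword: 1001100

1001100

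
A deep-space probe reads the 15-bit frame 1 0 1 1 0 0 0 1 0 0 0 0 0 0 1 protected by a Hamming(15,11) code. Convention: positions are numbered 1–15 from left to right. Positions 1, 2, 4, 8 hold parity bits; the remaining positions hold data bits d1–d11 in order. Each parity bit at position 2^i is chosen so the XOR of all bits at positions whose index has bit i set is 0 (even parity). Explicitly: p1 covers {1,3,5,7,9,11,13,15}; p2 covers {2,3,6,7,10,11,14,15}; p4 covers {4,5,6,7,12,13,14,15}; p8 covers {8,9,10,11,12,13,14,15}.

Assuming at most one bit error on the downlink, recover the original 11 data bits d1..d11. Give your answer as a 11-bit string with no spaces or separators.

s1 (pos 1,3,5,7,9,11,13,15): 1⊕1⊕0⊕0⊕0⊕0⊕0⊕1 = 1
s2 (pos 2,3,6,7,10,11,14,15): 0⊕1⊕0⊕0⊕0⊕0⊕0⊕1 = 0
s4 (pos 4,5,6,7,12,13,14,15): 1⊕0⊕0⊕0⊕0⊕0⊕0⊕1 = 0
s8 (pos 8,9,10,11,12,13,14,15): 1⊕0⊕0⊕0⊕0⊕0⊕0⊕1 = 0
Syndrome s8…s1 = 0001 → error at position 1.
Flip position 1: 101100010000001 → 001100010000001
Read data bits from positions 3,5,6,7,9,10,11,12,13,14,15: 10000000001

10000000001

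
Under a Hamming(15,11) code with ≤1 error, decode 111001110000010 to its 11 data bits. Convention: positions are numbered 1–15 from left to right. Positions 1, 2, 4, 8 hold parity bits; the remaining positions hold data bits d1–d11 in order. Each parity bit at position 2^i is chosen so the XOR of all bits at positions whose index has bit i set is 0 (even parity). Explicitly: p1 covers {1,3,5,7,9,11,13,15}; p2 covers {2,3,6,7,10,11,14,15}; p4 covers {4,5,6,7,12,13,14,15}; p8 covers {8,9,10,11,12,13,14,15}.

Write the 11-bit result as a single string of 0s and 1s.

s1 (pos 1,3,5,7,9,11,13,15): 1⊕1⊕0⊕1⊕0⊕0⊕0⊕0 = 1
s2 (pos 2,3,6,7,10,11,14,15): 1⊕1⊕1⊕1⊕0⊕0⊕1⊕0 = 1
s4 (pos 4,5,6,7,12,13,14,15): 0⊕0⊕1⊕1⊕0⊕0⊕1⊕0 = 1
s8 (pos 8,9,10,11,12,13,14,15): 1⊕0⊕0⊕0⊕0⊕0⊕1⊕0 = 0
Syndrome s8…s1 = 0111 → error at position 7.
Flip position 7: 111001110000010 → 111001010000010
Read data bits from positions 3,5,6,7,9,10,11,12,13,14,15: 10100000010

10100000010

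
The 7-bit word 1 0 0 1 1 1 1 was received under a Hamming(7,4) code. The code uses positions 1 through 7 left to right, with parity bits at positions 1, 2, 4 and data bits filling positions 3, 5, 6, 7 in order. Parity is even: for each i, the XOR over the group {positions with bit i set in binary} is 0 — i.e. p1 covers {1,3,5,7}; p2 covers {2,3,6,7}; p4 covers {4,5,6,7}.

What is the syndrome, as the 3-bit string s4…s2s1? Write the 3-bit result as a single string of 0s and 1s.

001

s1 (pos 1,3,5,7): 1⊕0⊕1⊕1 = 1
s2 (pos 2,3,6,7): 0⊕0⊕1⊕1 = 0
s4 (pos 4,5,6,7): 1⊕1⊕1⊕1 = 0
Syndrome s4…s1 = 001 → error at position 1.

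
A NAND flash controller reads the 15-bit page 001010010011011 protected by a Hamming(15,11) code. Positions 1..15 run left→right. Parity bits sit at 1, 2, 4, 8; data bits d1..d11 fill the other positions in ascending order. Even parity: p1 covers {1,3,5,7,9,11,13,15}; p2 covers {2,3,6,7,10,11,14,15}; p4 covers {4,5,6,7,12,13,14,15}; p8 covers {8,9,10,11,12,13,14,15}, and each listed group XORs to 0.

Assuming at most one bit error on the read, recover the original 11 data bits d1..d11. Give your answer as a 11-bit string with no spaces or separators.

s1 (pos 1,3,5,7,9,11,13,15): 0⊕1⊕1⊕0⊕0⊕1⊕0⊕1 = 0
s2 (pos 2,3,6,7,10,11,14,15): 0⊕1⊕0⊕0⊕0⊕1⊕1⊕1 = 0
s4 (pos 4,5,6,7,12,13,14,15): 0⊕1⊕0⊕0⊕1⊕0⊕1⊕1 = 0
s8 (pos 8,9,10,11,12,13,14,15): 1⊕0⊕0⊕1⊕1⊕0⊕1⊕1 = 1
Syndrome s8…s1 = 1000 → error at position 8.
Flip position 8: 001010010011011 → 001010000011011
Read data bits from positions 3,5,6,7,9,10,11,12,13,14,15: 11000011011

11000011011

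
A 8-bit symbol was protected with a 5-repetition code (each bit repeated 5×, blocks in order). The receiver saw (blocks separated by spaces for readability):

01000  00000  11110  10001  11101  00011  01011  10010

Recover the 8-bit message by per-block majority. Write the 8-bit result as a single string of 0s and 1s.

00101010

Block 1 (01000): 1 one → 0
Block 2 (00000): 0 ones → 0
Block 3 (11110): 4 ones → 1
Block 4 (10001): 2 ones → 0
Block 5 (11101): 4 ones → 1
Block 6 (00011): 2 ones → 0
Block 7 (01011): 3 ones → 1
Block 8 (10010): 2 ones → 0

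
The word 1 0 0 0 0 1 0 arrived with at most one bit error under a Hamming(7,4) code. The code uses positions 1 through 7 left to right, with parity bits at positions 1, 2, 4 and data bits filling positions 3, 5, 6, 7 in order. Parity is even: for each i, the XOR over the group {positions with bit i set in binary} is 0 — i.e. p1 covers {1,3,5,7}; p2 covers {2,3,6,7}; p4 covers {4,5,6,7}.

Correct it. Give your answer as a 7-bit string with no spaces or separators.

1000011

s1 (pos 1,3,5,7): 1⊕0⊕0⊕0 = 1
s2 (pos 2,3,6,7): 0⊕0⊕1⊕0 = 1
s4 (pos 4,5,6,7): 0⊕0⊕1⊕0 = 1
Syndrome s4…s1 = 111 → error at position 7.
Flip position 7: 1000010 → 1000011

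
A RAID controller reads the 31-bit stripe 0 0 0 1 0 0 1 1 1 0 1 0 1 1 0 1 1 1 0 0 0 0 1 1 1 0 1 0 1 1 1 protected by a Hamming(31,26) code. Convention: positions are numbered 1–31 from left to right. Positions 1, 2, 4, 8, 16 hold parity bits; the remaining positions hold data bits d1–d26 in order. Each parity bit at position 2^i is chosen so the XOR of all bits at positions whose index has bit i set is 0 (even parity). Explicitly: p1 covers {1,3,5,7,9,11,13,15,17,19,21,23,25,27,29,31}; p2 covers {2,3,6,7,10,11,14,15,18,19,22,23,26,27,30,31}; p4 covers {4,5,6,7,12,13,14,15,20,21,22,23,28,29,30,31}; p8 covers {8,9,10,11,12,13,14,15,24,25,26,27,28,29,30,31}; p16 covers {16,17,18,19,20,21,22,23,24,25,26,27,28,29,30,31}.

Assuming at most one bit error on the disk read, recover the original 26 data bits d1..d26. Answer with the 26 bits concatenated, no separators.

00011010110110000111010111

s1 (pos 1,3,5,7,9,11,13,15,17,19,21,23,25,27,29,31): 0⊕0⊕0⊕1⊕1⊕1⊕1⊕0⊕1⊕0⊕0⊕1⊕1⊕1⊕1⊕1 = 0
s2 (pos 2,3,6,7,10,11,14,15,18,19,22,23,26,27,30,31): 0⊕0⊕0⊕1⊕0⊕1⊕1⊕0⊕1⊕0⊕0⊕1⊕0⊕1⊕1⊕1 = 0
s4 (pos 4,5,6,7,12,13,14,15,20,21,22,23,28,29,30,31): 1⊕0⊕0⊕1⊕0⊕1⊕1⊕0⊕0⊕0⊕0⊕1⊕0⊕1⊕1⊕1 = 0
s8 (pos 8,9,10,11,12,13,14,15,24,25,26,27,28,29,30,31): 1⊕1⊕0⊕1⊕0⊕1⊕1⊕0⊕1⊕1⊕0⊕1⊕0⊕1⊕1⊕1 = 1
s16 (pos 16,17,18,19,20,21,22,23,24,25,26,27,28,29,30,31): 1⊕1⊕1⊕0⊕0⊕0⊕0⊕1⊕1⊕1⊕0⊕1⊕0⊕1⊕1⊕1 = 0
Syndrome s16…s1 = 01000 → error at position 8.
Flip position 8: 0001001110101101110000111010111 → 0001001010101101110000111010111
Read data bits from positions 3,5,6,7,9,10,11,12,13,14,15,17,18,19,20,21,22,23,24,25,26,27,28,29,30,31: 00011010110110000111010111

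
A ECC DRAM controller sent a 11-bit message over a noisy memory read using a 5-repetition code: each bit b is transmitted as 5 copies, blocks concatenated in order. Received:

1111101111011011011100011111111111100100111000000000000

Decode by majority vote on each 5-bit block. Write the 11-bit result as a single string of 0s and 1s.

11110110100

Block 1 (11111): 5 ones → 1
Block 2 (01111): 4 ones → 1
Block 3 (01101): 3 ones → 1
Block 4 (10111): 4 ones → 1
Block 5 (00011): 2 ones → 0
Block 6 (11111): 5 ones → 1
Block 7 (11111): 5 ones → 1
Block 8 (00100): 1 one → 0
Block 9 (11100): 3 ones → 1
Block 10 (00000): 0 ones → 0
Block 11 (00000): 0 ones → 0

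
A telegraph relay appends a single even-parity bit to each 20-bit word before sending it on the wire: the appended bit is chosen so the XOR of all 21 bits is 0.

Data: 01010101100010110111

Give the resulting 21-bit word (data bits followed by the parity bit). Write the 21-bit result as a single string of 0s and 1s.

XOR of the 20 data bits: 0⊕1⊕0⊕1⊕0⊕1⊕0⊕1⊕1⊕0⊕0⊕0⊕1⊕0⊕1⊕1⊕0⊕1⊕1⊕1 = 1
Parity bit = 1 (so all 21 bits XOR to 0).

010101011000101101111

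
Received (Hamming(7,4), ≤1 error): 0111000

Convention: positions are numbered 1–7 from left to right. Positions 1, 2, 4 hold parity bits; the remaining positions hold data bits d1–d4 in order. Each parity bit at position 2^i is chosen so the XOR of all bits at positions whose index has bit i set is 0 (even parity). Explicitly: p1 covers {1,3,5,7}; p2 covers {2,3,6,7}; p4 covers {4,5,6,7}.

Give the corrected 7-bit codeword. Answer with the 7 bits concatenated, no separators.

0111100

s1 (pos 1,3,5,7): 0⊕1⊕0⊕0 = 1
s2 (pos 2,3,6,7): 1⊕1⊕0⊕0 = 0
s4 (pos 4,5,6,7): 1⊕0⊕0⊕0 = 1
Syndrome s4…s1 = 101 → error at position 5.
Flip position 5: 0111000 → 0111100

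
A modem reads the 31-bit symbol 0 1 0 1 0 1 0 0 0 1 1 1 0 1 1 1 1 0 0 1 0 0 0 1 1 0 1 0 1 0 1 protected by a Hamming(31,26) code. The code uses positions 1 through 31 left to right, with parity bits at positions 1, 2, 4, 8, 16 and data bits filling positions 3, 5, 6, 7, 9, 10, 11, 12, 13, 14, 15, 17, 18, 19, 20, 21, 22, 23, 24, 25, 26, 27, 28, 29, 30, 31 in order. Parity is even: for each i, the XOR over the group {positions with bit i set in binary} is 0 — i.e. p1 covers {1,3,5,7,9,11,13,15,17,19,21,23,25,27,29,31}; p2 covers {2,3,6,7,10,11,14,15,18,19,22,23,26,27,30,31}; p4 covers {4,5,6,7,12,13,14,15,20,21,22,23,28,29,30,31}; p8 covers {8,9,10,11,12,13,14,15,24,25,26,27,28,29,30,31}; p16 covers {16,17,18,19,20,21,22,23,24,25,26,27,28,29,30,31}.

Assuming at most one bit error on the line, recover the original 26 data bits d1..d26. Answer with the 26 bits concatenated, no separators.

00100111011100100011010101

s1 (pos 1,3,5,7,9,11,13,15,17,19,21,23,25,27,29,31): 0⊕0⊕0⊕0⊕0⊕1⊕0⊕1⊕1⊕0⊕0⊕0⊕1⊕1⊕1⊕1 = 1
s2 (pos 2,3,6,7,10,11,14,15,18,19,22,23,26,27,30,31): 1⊕0⊕1⊕0⊕1⊕1⊕1⊕1⊕0⊕0⊕0⊕0⊕0⊕1⊕0⊕1 = 0
s4 (pos 4,5,6,7,12,13,14,15,20,21,22,23,28,29,30,31): 1⊕0⊕1⊕0⊕1⊕0⊕1⊕1⊕1⊕0⊕0⊕0⊕0⊕1⊕0⊕1 = 0
s8 (pos 8,9,10,11,12,13,14,15,24,25,26,27,28,29,30,31): 0⊕0⊕1⊕1⊕1⊕0⊕1⊕1⊕1⊕1⊕0⊕1⊕0⊕1⊕0⊕1 = 0
s16 (pos 16,17,18,19,20,21,22,23,24,25,26,27,28,29,30,31): 1⊕1⊕0⊕0⊕1⊕0⊕0⊕0⊕1⊕1⊕0⊕1⊕0⊕1⊕0⊕1 = 0
Syndrome s16…s1 = 00001 → error at position 1.
Flip position 1: 0101010001110111100100011010101 → 1101010001110111100100011010101
Read data bits from positions 3,5,6,7,9,10,11,12,13,14,15,17,18,19,20,21,22,23,24,25,26,27,28,29,30,31: 00100111011100100011010101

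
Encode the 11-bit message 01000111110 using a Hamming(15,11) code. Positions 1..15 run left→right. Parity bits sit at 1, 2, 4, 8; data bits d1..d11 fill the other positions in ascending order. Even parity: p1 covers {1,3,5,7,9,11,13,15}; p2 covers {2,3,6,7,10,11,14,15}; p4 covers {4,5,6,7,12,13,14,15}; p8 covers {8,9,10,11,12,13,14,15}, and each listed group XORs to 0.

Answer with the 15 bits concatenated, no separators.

110010010111110

Place data at non-parity positions: p1 p2 0 p4 1 0 0 p8 0 1 1 1 1 1 0
p1 (pos 1,3,5,7,9,11,13,15): XOR of data positions = 0⊕1⊕0⊕0⊕1⊕1⊕0 = 1
p2 (pos 2,3,6,7,10,11,14,15): XOR of data positions = 0⊕0⊕0⊕1⊕1⊕1⊕0 = 1
p4 (pos 4,5,6,7,12,13,14,15): XOR of data positions = 1⊕0⊕0⊕1⊕1⊕1⊕0 = 0
p8 (pos 8,9,10,11,12,13,14,15): XOR of data positions = 0⊕1⊕1⊕1⊕1⊕1⊕0 = 1
Codeword: 110010010111110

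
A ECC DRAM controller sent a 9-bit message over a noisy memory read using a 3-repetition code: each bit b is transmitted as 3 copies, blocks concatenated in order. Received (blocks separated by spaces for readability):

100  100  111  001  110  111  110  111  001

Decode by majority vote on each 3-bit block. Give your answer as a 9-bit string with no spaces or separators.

Block 1 (100): 1 one → 0
Block 2 (100): 1 one → 0
Block 3 (111): 3 ones → 1
Block 4 (001): 1 one → 0
Block 5 (110): 2 ones → 1
Block 6 (111): 3 ones → 1
Block 7 (110): 2 ones → 1
Block 8 (111): 3 ones → 1
Block 9 (001): 1 one → 0

001011110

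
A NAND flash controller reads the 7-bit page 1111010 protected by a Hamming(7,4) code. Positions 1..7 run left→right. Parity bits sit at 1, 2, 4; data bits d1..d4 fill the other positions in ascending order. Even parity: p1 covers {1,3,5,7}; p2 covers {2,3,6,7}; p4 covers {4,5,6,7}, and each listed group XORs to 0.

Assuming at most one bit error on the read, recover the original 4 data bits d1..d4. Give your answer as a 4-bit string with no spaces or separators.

s1 (pos 1,3,5,7): 1⊕1⊕0⊕0 = 0
s2 (pos 2,3,6,7): 1⊕1⊕1⊕0 = 1
s4 (pos 4,5,6,7): 1⊕0⊕1⊕0 = 0
Syndrome s4…s1 = 010 → error at position 2.
Flip position 2: 1111010 → 1011010
Read data bits from positions 3,5,6,7: 1010

1010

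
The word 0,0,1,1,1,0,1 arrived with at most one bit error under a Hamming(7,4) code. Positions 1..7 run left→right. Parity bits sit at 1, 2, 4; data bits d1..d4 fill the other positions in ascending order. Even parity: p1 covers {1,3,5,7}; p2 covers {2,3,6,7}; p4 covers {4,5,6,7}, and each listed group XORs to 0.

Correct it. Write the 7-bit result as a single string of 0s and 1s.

0011001

s1 (pos 1,3,5,7): 0⊕1⊕1⊕1 = 1
s2 (pos 2,3,6,7): 0⊕1⊕0⊕1 = 0
s4 (pos 4,5,6,7): 1⊕1⊕0⊕1 = 1
Syndrome s4…s1 = 101 → error at position 5.
Flip position 5: 0011101 → 0011001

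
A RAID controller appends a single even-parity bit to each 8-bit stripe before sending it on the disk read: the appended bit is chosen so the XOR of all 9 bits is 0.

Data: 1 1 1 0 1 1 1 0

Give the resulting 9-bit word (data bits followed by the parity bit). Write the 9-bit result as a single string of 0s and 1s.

XOR of the 8 data bits: 1⊕1⊕1⊕0⊕1⊕1⊕1⊕0 = 0
Parity bit = 0 (so all 9 bits XOR to 0).

111011100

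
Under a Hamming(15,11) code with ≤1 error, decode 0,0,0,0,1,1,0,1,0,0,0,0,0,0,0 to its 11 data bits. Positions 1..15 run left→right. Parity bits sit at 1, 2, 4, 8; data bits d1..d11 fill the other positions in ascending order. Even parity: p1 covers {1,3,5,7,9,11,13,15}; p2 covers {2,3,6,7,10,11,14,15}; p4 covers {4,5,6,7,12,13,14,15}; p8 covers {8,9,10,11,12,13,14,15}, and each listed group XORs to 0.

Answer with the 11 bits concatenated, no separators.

s1 (pos 1,3,5,7,9,11,13,15): 0⊕0⊕1⊕0⊕0⊕0⊕0⊕0 = 1
s2 (pos 2,3,6,7,10,11,14,15): 0⊕0⊕1⊕0⊕0⊕0⊕0⊕0 = 1
s4 (pos 4,5,6,7,12,13,14,15): 0⊕1⊕1⊕0⊕0⊕0⊕0⊕0 = 0
s8 (pos 8,9,10,11,12,13,14,15): 1⊕0⊕0⊕0⊕0⊕0⊕0⊕0 = 1
Syndrome s8…s1 = 1011 → error at position 11.
Flip position 11: 000011010000000 → 000011010010000
Read data bits from positions 3,5,6,7,9,10,11,12,13,14,15: 01100010000

01100010000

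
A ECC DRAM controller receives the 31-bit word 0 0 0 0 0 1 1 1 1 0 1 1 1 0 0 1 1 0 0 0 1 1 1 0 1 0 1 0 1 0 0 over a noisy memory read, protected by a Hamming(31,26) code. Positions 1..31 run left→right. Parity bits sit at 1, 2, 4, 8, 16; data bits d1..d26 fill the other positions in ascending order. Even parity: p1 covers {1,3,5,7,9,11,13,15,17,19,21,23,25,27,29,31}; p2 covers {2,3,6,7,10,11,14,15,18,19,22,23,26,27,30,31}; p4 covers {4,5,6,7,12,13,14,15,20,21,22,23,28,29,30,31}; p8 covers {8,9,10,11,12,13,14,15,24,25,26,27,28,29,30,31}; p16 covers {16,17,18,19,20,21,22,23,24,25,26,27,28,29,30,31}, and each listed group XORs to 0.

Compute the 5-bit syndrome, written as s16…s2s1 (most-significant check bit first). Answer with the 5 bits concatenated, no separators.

s1 (pos 1,3,5,7,9,11,13,15,17,19,21,23,25,27,29,31): 0⊕0⊕0⊕1⊕1⊕1⊕1⊕0⊕1⊕0⊕1⊕1⊕1⊕1⊕1⊕0 = 0
s2 (pos 2,3,6,7,10,11,14,15,18,19,22,23,26,27,30,31): 0⊕0⊕1⊕1⊕0⊕1⊕0⊕0⊕0⊕0⊕1⊕1⊕0⊕1⊕0⊕0 = 0
s4 (pos 4,5,6,7,12,13,14,15,20,21,22,23,28,29,30,31): 0⊕0⊕1⊕1⊕1⊕1⊕0⊕0⊕0⊕1⊕1⊕1⊕0⊕1⊕0⊕0 = 0
s8 (pos 8,9,10,11,12,13,14,15,24,25,26,27,28,29,30,31): 1⊕1⊕0⊕1⊕1⊕1⊕0⊕0⊕0⊕1⊕0⊕1⊕0⊕1⊕0⊕0 = 0
s16 (pos 16,17,18,19,20,21,22,23,24,25,26,27,28,29,30,31): 1⊕1⊕0⊕0⊕0⊕1⊕1⊕1⊕0⊕1⊕0⊕1⊕0⊕1⊕0⊕0 = 0
Syndrome s16…s1 = 00000 → no error.

00000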